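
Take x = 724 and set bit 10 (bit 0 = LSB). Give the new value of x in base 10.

1748

x = 01011010100
bit 10 is currently 0; set it via x | (1 << 10) = x | 1024
→ 11011010100 = 1748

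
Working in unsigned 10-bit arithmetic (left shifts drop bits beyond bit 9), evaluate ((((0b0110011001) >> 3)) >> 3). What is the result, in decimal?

0b0110011001 = 0110011001
→ >> 3 → 0000110011 = 51
→ >> 3 → 0000000110 = 6

6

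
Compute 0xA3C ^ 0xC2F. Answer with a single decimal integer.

0xA3C = 101000111100
0xC2F = 110000101111
XOR → 011000010011 = 1555

1555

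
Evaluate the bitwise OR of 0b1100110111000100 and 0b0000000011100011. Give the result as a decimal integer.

52711

a = 1100110111000100
b = 0000000011100011
 OR → 1100110111100111 = 52711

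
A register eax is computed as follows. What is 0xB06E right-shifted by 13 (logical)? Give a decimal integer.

5

0xB06E = 1011000001101110
shift right by 13 → 0000000000000101 = 5
(equivalently, floor(45166 / 8192))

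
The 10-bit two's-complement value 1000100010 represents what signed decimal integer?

-478

pattern = 1000100010 (MSB is 1 ⇒ negative)
Invert: 0111011101, add 1 → 0111011110 = 478, so the value is -478.
(Equivalently: 546 - 2^10 = 546 - 1024 = -478.)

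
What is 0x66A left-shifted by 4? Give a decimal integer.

26272

0x66A = 000011001101010
shift left by 4 → 110011010100000 = 26272
(equivalently, 1642 × 2^4 = 1642 × 16)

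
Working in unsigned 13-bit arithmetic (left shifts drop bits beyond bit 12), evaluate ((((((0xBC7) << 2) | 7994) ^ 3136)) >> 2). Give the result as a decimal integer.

0xBC7 = 0101111000111
→ << 2 (mod 2^13) → 0111100011100 = 3868
7994 = 1111100111010
→ | → 1111100111110 = 7998
3136 = 0110001000000
→ ^ → 1001101111110 = 4990
→ >> 2 → 0010011011111 = 1247

1247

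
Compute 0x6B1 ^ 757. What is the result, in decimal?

0x6B1 = 11010110001
757 = 01011110101
XOR → 10001000100 = 1092

1092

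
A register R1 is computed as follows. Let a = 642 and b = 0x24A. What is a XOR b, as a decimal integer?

200

642 = 1010000010
0x24A = 1001001010
XOR → 0011001000 = 200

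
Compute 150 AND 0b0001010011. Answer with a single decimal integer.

18

150 = 10010110
b = 01010011
AND → 00010010 = 18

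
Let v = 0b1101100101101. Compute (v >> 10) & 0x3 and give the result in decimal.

v = 1101100101101
Shift right by 10: 110
Mask low 2 bits: 10 = 2

2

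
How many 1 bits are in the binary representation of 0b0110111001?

6

n = 110111001
Count the 1s: 1 + 1 + 1 + 1 + 1 + 1 = 6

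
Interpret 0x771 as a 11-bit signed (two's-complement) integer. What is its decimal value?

-143

pattern = 11101110001 (MSB is 1 ⇒ negative)
Invert: 00010001110, add 1 → 00010001111 = 143, so the value is -143.
(Equivalently: 1905 - 2^11 = 1905 - 2048 = -143.)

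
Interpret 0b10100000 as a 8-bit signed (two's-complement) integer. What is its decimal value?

-96

pattern = 10100000 (MSB is 1 ⇒ negative)
Invert: 01011111, add 1 → 01100000 = 96, so the value is -96.
(Equivalently: 160 - 2^8 = 160 - 256 = -96.)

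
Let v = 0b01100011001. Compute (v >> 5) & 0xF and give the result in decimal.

8

v = 01100011001
Shift right by 5: 011000
Mask low 4 bits: 1000 = 8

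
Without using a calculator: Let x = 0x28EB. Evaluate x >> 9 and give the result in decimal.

0x28EB = 10100011101011
shift right by 9 → 00000000010100 = 20
(equivalently, floor(10475 / 512))

20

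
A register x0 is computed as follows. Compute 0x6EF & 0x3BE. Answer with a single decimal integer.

0x6EF = 11011101111
0x3BE = 01110111110
AND → 01010101110 = 686

686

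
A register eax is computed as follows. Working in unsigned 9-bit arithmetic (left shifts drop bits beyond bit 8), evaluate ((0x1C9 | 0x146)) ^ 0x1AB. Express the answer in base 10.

0x1C9 = 111001001
0x146 = 101000110
→ | → 111001111 = 463
0x1AB = 110101011
→ ^ → 001100100 = 100

100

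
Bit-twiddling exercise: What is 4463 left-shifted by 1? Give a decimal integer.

4463 = 01000101101111
shift left by 1 → 10001011011110 = 8926
(equivalently, 4463 × 2^1 = 4463 × 2)

8926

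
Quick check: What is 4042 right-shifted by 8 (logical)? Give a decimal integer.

15

4042 = 111111001010
shift right by 8 → 000000001111 = 15
(equivalently, floor(4042 / 256))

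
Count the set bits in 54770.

10

54770 = 1101010111110010
Count the 1s: 1 + 1 + 1 + 1 + 1 + 1 + 1 + 1 + 1 + 1 = 10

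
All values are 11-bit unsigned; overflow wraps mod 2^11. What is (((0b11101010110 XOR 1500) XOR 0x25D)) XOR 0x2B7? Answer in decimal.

608

0b11101010110 = 11101010110
1500 = 10111011100
→ XOR → 01010001010 = 650
0x25D = 01001011101
→ XOR → 00011010111 = 215
0x2B7 = 01010110111
→ XOR → 01001100000 = 608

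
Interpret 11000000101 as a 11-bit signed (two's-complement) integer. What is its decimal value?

-507

pattern = 11000000101 (MSB is 1 ⇒ negative)
Invert: 00111111010, add 1 → 00111111011 = 507, so the value is -507.
(Equivalently: 1541 - 2^11 = 1541 - 2048 = -507.)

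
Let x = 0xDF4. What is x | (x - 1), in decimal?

x = 110111110100 = 3572
x - 1 = 110111110011
OR    = 110111110111 = 3575
(x | (x - 1) sets all bits below the lowest set bit.)

3575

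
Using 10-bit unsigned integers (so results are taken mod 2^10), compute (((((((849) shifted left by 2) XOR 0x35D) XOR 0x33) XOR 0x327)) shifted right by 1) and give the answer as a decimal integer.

849 = 1101010001
→ shifted left by 2 (mod 2^10) → 0101000100 = 324
0x35D = 1101011101
→ XOR → 1000011001 = 537
0x33 = 0000110011
→ XOR → 1000101010 = 554
0x327 = 1100100111
→ XOR → 0100001101 = 269
→ shifted right by 1 → 0010000110 = 134

134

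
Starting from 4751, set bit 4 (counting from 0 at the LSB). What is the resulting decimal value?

x = 1001010001111
bit 4 is currently 0; set it via x | (1 << 4) = x | 16
→ 1001010011111 = 4767

4767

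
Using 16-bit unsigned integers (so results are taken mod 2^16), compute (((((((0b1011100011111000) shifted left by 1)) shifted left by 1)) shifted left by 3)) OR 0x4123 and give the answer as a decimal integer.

0b1011100011111000 = 1011100011111000
→ shifted left by 1 (mod 2^16) → 0111000111110000 = 29168
→ shifted left by 1 (mod 2^16) → 1110001111100000 = 58336
→ shifted left by 3 (mod 2^16) → 0001111100000000 = 7936
0x4123 = 0100000100100011
→ OR → 0101111100100011 = 24355

24355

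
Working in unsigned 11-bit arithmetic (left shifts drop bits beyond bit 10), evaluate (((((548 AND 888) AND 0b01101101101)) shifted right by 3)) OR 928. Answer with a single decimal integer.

996

548 = 01000100100
888 = 01101111000
→ AND → 01000100000 = 544
0b01101101101 = 01101101101
→ AND → 01000100000 = 544
→ shifted right by 3 → 00001000100 = 68
928 = 01110100000
→ OR → 01111100100 = 996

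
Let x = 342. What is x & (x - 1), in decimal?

340

x = 101010110 = 342
x - 1 = 101010101
AND   = 101010100 = 340
(x & (x - 1) clears the lowest set bit of x.)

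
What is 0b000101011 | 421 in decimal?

a = 000101011
421 = 110100101
 OR → 110101111 = 431

431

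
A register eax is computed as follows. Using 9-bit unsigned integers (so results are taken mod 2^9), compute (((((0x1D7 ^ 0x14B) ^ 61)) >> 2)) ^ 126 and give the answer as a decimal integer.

86

0x1D7 = 111010111
0x14B = 101001011
→ ^ → 010011100 = 156
61 = 000111101
→ ^ → 010100001 = 161
→ >> 2 → 000101000 = 40
126 = 001111110
→ ^ → 001010110 = 86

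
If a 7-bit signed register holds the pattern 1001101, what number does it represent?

pattern = 1001101 (MSB is 1 ⇒ negative)
Invert: 0110010, add 1 → 0110011 = 51, so the value is -51.
(Equivalently: 77 - 2^7 = 77 - 128 = -51.)

-51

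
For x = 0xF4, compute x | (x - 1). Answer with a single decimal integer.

x = 11110100 = 244
x - 1 = 11110011
OR    = 11110111 = 247
(x | (x - 1) sets all bits below the lowest set bit.)

247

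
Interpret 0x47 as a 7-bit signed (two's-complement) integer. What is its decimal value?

pattern = 1000111 (MSB is 1 ⇒ negative)
Invert: 0111000, add 1 → 0111001 = 57, so the value is -57.
(Equivalently: 71 - 2^7 = 71 - 128 = -57.)

-57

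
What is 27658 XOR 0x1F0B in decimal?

27658 = 110110000001010
0x1F0B = 001111100001011
XOR → 111001100000001 = 29441

29441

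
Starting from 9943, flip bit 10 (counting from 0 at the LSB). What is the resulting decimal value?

8919

x = 10011011010111
bit 10 is currently 1; toggle it via x ^ (1 << 10) = x ^ 1024
→ 10001011010111 = 8919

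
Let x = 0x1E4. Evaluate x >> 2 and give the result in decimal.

0x1E4 = 111100100
shift right by 2 → 001111001 = 121
(equivalently, floor(484 / 4))

121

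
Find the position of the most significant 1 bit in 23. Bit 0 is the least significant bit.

4

23 = 10111
The topmost 1 is at position 4 (since 2^4 = 16 ≤ 23 < 32).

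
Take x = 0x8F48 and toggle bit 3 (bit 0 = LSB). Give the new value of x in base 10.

36672

x = 1000111101001000
bit 3 is currently 1; toggle it via x ^ (1 << 3) = x ^ 8
→ 1000111101000000 = 36672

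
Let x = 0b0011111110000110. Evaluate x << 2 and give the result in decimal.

65048

x = 0011111110000110
shift left by 2 → 1111111000011000 = 65048
(equivalently, 16262 × 2^2 = 16262 × 4)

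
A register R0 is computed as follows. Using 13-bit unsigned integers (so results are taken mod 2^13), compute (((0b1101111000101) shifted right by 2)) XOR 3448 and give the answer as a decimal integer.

0b1101111000101 = 1101111000101
→ shifted right by 2 → 0011011110001 = 1777
3448 = 0110101111000
→ XOR → 0101110001001 = 2953

2953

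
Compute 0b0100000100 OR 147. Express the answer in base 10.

a = 100000100
147 = 010010011
 OR → 110010111 = 407

407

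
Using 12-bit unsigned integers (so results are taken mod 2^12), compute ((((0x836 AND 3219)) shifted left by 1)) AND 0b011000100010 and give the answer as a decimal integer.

0x836 = 100000110110
3219 = 110010010011
→ AND → 100000010010 = 2066
→ shifted left by 1 (mod 2^12) → 000000100100 = 36
0b011000100010 = 011000100010
→ AND → 000000100000 = 32

32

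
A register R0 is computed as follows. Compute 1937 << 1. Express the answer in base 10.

3874

1937 = 011110010001
shift left by 1 → 111100100010 = 3874
(equivalently, 1937 × 2^1 = 1937 × 2)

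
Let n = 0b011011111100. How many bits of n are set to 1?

8

n = 11011111100
Count the 1s: 1 + 1 + 1 + 1 + 1 + 1 + 1 + 1 = 8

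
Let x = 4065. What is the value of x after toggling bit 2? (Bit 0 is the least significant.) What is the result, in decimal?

x = 0111111100001
bit 2 is currently 0; toggle it via x ^ (1 << 2) = x ^ 4
→ 0111111100101 = 4069

4069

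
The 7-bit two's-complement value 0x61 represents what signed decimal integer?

pattern = 1100001 (MSB is 1 ⇒ negative)
Invert: 0011110, add 1 → 0011111 = 31, so the value is -31.
(Equivalently: 97 - 2^7 = 97 - 128 = -31.)

-31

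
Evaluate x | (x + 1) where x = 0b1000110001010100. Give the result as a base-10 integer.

35925

x = 1000110001010100 = 35924
x + 1 = 1000110001010101
OR    = 1000110001010101 = 35925
(x | (x + 1) sets the lowest cleared bit.)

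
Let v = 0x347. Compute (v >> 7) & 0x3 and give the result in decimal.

2

v = 1101000111
Shift right by 7: 110
Mask low 2 bits: 10 = 2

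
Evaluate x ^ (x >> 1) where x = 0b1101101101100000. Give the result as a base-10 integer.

46800

x = 1101101101100000 = 56160
x>>1 = 0110110110110000
XOR  = 1011011011010000 = 46800
(x ^ (x >> 1) gives the standard binary-reflected Gray code of x.)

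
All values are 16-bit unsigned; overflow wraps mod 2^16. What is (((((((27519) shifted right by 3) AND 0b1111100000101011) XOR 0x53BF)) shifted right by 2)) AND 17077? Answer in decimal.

677

27519 = 0110101101111111
→ shifted right by 3 → 0000110101101111 = 3439
0b1111100000101011 = 1111100000101011
→ AND → 0000100000101011 = 2091
0x53BF = 0101001110111111
→ XOR → 0101101110010100 = 23444
→ shifted right by 2 → 0001011011100101 = 5861
17077 = 0100001010110101
→ AND → 0000001010100101 = 677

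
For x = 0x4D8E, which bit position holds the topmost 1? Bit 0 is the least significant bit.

0x4D8E = 100110110001110
The topmost 1 is at position 14 (since 2^14 = 16384 ≤ 19854 < 32768).

14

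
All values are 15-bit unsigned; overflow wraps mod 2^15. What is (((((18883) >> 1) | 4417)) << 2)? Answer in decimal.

22404

18883 = 100100111000011
→ >> 1 → 010010011100001 = 9441
4417 = 001000101000001
→ | → 011010111100001 = 13793
→ << 2 (mod 2^15) → 101011110000100 = 22404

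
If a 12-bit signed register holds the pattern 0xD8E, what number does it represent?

pattern = 110110001110 (MSB is 1 ⇒ negative)
Invert: 001001110001, add 1 → 001001110010 = 626, so the value is -626.
(Equivalently: 3470 - 2^12 = 3470 - 4096 = -626.)

-626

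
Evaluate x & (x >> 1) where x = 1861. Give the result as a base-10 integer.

768

x = 11101000101 = 1861
x>>1 = 01110100010
AND  = 01100000000 = 768
(x & (x >> 1) has a 1 wherever x has two consecutive 1 bits.)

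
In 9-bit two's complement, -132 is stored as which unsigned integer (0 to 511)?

132 in 9 bits: 010000100
Invert: 101111011
Add 1:  101111100 = 380
(Check: 2^9 - 132 = 512 - 132 = 380.)

380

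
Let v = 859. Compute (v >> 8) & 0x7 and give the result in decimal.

3

v = 01101011011
Shift right by 8: 011
Mask low 3 bits: 011 = 3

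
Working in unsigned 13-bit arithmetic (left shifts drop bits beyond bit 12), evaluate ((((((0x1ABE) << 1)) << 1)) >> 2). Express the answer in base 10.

702

0x1ABE = 1101010111110
→ << 1 (mod 2^13) → 1010101111100 = 5500
→ << 1 (mod 2^13) → 0101011111000 = 2808
→ >> 2 → 0001010111110 = 702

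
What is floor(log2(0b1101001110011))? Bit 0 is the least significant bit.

12

0b1101001110011 = 1101001110011
The topmost 1 is at position 12 (since 2^12 = 4096 ≤ 6771 < 8192).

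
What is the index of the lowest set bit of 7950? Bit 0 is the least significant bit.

7950 = 1111100001110
Trailing zeros: 1, so the lowest set bit is bit 1 (value 2).

1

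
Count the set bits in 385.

3

385 = 110000001
Count the 1s: 1 + 1 + 1 = 3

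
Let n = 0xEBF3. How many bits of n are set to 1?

0xEBF3 = 1110101111110011
Count the 1s: 1 + 1 + 1 + 1 + 1 + 1 + 1 + 1 + 1 + 1 + 1 + 1 = 12

12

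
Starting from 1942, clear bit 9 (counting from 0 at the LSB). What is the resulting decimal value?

1430

x = 011110010110
bit 9 is currently 1; clear it via x & ~(1 << 9) = x & ~512
→ 010110010110 = 1430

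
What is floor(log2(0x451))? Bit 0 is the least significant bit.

10

0x451 = 10001010001
The topmost 1 is at position 10 (since 2^10 = 1024 ≤ 1105 < 2048).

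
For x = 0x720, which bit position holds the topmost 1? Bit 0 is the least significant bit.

10

0x720 = 11100100000
The topmost 1 is at position 10 (since 2^10 = 1024 ≤ 1824 < 2048).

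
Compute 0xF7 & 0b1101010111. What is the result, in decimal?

0xF7 = 0011110111
b = 1101010111
AND → 0001010111 = 87

87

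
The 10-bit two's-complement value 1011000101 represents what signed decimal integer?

-315

pattern = 1011000101 (MSB is 1 ⇒ negative)
Invert: 0100111010, add 1 → 0100111011 = 315, so the value is -315.
(Equivalently: 709 - 2^10 = 709 - 1024 = -315.)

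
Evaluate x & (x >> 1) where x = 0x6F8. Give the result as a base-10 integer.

x = 11011111000 = 1784
x>>1 = 01101111100
AND  = 01001111000 = 632
(x & (x >> 1) has a 1 wherever x has two consecutive 1 bits.)

632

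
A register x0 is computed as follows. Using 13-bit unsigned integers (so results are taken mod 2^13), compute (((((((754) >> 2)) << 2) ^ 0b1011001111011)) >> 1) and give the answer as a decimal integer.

754 = 0001011110010
→ >> 2 → 0000010111100 = 188
→ << 2 (mod 2^13) → 0001011110000 = 752
0b1011001111011 = 1011001111011
→ ^ → 1010010001011 = 5259
→ >> 1 → 0101001000101 = 2629

2629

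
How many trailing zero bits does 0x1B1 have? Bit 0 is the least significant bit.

0x1B1 = 110110001
Trailing zeros: 0, so the lowest set bit is bit 0 (value 1).

0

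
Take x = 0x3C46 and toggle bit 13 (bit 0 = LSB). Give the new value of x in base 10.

7238

x = 0011110001000110
bit 13 is currently 1; toggle it via x ^ (1 << 13) = x ^ 8192
→ 0001110001000110 = 7238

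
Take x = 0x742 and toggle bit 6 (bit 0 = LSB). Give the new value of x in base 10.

1794

x = 11101000010
bit 6 is currently 1; toggle it via x ^ (1 << 6) = x ^ 64
→ 11100000010 = 1794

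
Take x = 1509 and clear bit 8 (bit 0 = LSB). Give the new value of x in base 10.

1253

x = 10111100101
bit 8 is currently 1; clear it via x & ~(1 << 8) = x & ~256
→ 10011100101 = 1253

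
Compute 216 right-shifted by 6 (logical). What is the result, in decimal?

216 = 11011000
shift right by 6 → 00000011 = 3
(equivalently, floor(216 / 64))

3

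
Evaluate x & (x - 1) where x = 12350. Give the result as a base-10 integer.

x = 11000000111110 = 12350
x - 1 = 11000000111101
AND   = 11000000111100 = 12348
(x & (x - 1) clears the lowest set bit of x.)

12348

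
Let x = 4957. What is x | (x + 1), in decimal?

x = 1001101011101 = 4957
x + 1 = 1001101011110
OR    = 1001101011111 = 4959
(x | (x + 1) sets the lowest cleared bit.)

4959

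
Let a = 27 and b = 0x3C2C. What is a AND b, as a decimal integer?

8

27 = 00000000011011
0x3C2C = 11110000101100
AND → 00000000001000 = 8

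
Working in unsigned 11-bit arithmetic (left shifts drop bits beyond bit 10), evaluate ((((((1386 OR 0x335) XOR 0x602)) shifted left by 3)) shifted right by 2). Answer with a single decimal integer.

1386 = 10101101010
0x335 = 01100110101
→ OR → 11101111111 = 1919
0x602 = 11000000010
→ XOR → 00101111101 = 381
→ shifted left by 3 (mod 2^11) → 01111101000 = 1000
→ shifted right by 2 → 00011111010 = 250

250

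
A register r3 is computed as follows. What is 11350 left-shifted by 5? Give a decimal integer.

11350 = 0000010110001010110
shift left by 5 → 1011000101011000000 = 363200
(equivalently, 11350 × 2^5 = 11350 × 32)

363200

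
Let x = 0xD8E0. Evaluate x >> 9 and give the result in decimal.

0xD8E0 = 1101100011100000
shift right by 9 → 0000000001101100 = 108
(equivalently, floor(55520 / 512))

108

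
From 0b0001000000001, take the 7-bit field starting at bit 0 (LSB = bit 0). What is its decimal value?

1

v = 0001000000001
Shift right by 0: 0001000000001
Mask low 7 bits: 0000001 = 1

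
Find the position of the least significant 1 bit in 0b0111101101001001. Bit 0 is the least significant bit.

0

0b0111101101001001 = 111101101001001
Trailing zeros: 0, so the lowest set bit is bit 0 (value 1).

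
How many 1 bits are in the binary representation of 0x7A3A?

0x7A3A = 111101000111010
Count the 1s: 1 + 1 + 1 + 1 + 1 + 1 + 1 + 1 + 1 = 9

9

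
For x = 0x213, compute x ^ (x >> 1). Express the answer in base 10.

794

x = 1000010011 = 531
x>>1 = 0100001001
XOR  = 1100011010 = 794
(x ^ (x >> 1) gives the standard binary-reflected Gray code of x.)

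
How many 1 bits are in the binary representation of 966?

966 = 1111000110
Count the 1s: 1 + 1 + 1 + 1 + 1 + 1 = 6

6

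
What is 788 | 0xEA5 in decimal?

788 = 001100010100
0xEA5 = 111010100101
 OR → 111110110101 = 4021

4021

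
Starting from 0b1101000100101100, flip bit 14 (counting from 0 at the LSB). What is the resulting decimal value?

37164

x = 1101000100101100
bit 14 is currently 1; toggle it via x ^ (1 << 14) = x ^ 16384
→ 1001000100101100 = 37164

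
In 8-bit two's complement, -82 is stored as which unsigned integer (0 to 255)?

174

82 in 8 bits: 01010010
Invert: 10101101
Add 1:  10101110 = 174
(Check: 2^8 - 82 = 256 - 82 = 174.)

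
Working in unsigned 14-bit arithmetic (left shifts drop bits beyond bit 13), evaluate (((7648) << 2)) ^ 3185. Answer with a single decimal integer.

7648 = 01110111100000
→ << 2 (mod 2^14) → 11011110000000 = 14208
3185 = 00110001110001
→ ^ → 11101111110001 = 15345

15345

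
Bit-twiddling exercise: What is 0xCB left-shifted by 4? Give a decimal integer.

3248

0xCB = 000011001011
shift left by 4 → 110010110000 = 3248
(equivalently, 203 × 2^4 = 203 × 16)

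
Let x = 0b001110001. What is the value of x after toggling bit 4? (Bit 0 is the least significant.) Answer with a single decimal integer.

97

x = 001110001
bit 4 is currently 1; toggle it via x ^ (1 << 4) = x ^ 16
→ 001100001 = 97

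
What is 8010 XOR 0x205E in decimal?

8010 = 01111101001010
0x205E = 10000001011110
XOR → 11111100010100 = 16148

16148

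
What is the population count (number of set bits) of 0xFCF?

0xFCF = 111111001111
Count the 1s: 1 + 1 + 1 + 1 + 1 + 1 + 1 + 1 + 1 + 1 = 10

10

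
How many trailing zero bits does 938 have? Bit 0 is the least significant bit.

938 = 1110101010
Trailing zeros: 1, so the lowest set bit is bit 1 (value 2).

1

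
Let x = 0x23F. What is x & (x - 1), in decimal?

x = 1000111111 = 575
x - 1 = 1000111110
AND   = 1000111110 = 574
(x & (x - 1) clears the lowest set bit of x.)

574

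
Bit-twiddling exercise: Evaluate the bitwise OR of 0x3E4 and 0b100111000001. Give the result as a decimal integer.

0x3E4 = 001111100100
b = 100111000001
 OR → 101111100101 = 3045

3045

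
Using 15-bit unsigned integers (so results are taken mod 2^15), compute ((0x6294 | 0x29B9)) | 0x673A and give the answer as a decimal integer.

0x6294 = 110001010010100
0x29B9 = 010100110111001
→ | → 110101110111101 = 27581
0x673A = 110011100111010
→ | → 110111110111111 = 28607

28607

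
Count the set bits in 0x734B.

9

0x734B = 111001101001011
Count the 1s: 1 + 1 + 1 + 1 + 1 + 1 + 1 + 1 + 1 = 9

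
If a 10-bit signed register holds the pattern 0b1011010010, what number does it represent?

-302

pattern = 1011010010 (MSB is 1 ⇒ negative)
Invert: 0100101101, add 1 → 0100101110 = 302, so the value is -302.
(Equivalently: 722 - 2^10 = 722 - 1024 = -302.)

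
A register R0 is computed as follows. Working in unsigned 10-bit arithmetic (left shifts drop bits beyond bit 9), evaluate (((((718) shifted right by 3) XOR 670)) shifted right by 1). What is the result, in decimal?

718 = 1011001110
→ shifted right by 3 → 0001011001 = 89
670 = 1010011110
→ XOR → 1011000111 = 711
→ shifted right by 1 → 0101100011 = 355

355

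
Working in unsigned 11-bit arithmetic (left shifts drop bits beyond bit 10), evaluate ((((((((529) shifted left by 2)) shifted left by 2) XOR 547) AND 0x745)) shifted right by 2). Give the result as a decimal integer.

192

529 = 01000010001
→ shifted left by 2 (mod 2^11) → 00001000100 = 68
→ shifted left by 2 (mod 2^11) → 00100010000 = 272
547 = 01000100011
→ XOR → 01100110011 = 819
0x745 = 11101000101
→ AND → 01100000001 = 769
→ shifted right by 2 → 00011000000 = 192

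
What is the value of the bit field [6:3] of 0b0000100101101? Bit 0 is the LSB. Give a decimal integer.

v = 0000100101101
Shift right by 3: 0000100101
Mask low 4 bits: 0101 = 5

5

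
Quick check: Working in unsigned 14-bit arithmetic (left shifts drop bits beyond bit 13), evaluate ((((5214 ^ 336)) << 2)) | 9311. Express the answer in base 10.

13439

5214 = 01010001011110
336 = 00000101010000
→ ^ → 01010100001110 = 5390
→ << 2 (mod 2^14) → 01010000111000 = 5176
9311 = 10010001011111
→ | → 11010001111111 = 13439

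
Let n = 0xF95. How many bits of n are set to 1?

0xF95 = 111110010101
Count the 1s: 1 + 1 + 1 + 1 + 1 + 1 + 1 + 1 = 8

8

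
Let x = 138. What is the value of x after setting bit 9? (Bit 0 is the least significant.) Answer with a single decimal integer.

650

x = 00010001010
bit 9 is currently 0; set it via x | (1 << 9) = x | 512
→ 01010001010 = 650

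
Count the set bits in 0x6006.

0x6006 = 110000000000110
Count the 1s: 1 + 1 + 1 + 1 = 4

4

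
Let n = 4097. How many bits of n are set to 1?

2

4097 = 1000000000001
Count the 1s: 1 + 1 = 2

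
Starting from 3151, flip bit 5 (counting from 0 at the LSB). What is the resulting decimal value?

3183

x = 0110001001111
bit 5 is currently 0; toggle it via x ^ (1 << 5) = x ^ 32
→ 0110001101111 = 3183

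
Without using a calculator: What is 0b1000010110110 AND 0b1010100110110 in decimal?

4150

a = 1000010110110
b = 1010100110110
AND → 1000000110110 = 4150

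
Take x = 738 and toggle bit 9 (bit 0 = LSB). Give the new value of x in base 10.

x = 01011100010
bit 9 is currently 1; toggle it via x ^ (1 << 9) = x ^ 512
→ 00011100010 = 226

226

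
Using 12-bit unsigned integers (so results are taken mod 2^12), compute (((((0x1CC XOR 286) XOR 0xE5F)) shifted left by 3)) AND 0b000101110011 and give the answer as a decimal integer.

96

0x1CC = 000111001100
286 = 000100011110
→ XOR → 000011010010 = 210
0xE5F = 111001011111
→ XOR → 111010001101 = 3725
→ shifted left by 3 (mod 2^12) → 010001101000 = 1128
0b000101110011 = 000101110011
→ AND → 000001100000 = 96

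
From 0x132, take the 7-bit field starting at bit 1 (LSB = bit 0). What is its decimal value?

v = 0100110010
Shift right by 1: 010011001
Mask low 7 bits: 0011001 = 25

25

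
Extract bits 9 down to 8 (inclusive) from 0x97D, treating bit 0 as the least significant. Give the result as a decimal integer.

1

v = 000100101111101
Shift right by 8: 0001001
Mask low 2 bits: 01 = 1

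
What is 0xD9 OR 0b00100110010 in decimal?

0xD9 = 011011001
b = 100110010
 OR → 111111011 = 507

507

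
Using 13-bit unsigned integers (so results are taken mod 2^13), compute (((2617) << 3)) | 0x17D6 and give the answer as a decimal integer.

6110

2617 = 0101000111001
→ << 3 (mod 2^13) → 1000111001000 = 4552
0x17D6 = 1011111010110
→ | → 1011111011110 = 6110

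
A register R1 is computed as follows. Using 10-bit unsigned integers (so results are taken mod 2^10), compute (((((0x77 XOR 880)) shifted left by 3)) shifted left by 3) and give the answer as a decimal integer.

448

0x77 = 0001110111
880 = 1101110000
→ XOR → 1100000111 = 775
→ shifted left by 3 (mod 2^10) → 0000111000 = 56
→ shifted left by 3 (mod 2^10) → 0111000000 = 448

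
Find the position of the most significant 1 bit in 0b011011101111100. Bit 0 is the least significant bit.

0b011011101111100 = 11011101111100
The topmost 1 is at position 13 (since 2^13 = 8192 ≤ 14204 < 16384).

13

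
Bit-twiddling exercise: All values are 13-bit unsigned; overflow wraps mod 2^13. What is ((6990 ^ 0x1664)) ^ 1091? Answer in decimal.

2409

6990 = 1101101001110
0x1664 = 1011001100100
→ ^ → 0110100101010 = 3370
1091 = 0010001000011
→ ^ → 0100101101001 = 2409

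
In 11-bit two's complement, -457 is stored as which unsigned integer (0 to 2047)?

1591

457 in 11 bits: 00111001001
Invert: 11000110110
Add 1:  11000110111 = 1591
(Check: 2^11 - 457 = 2048 - 457 = 1591.)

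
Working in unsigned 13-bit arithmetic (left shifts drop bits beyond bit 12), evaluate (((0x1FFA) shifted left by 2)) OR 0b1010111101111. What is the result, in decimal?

0x1FFA = 1111111111010
→ shifted left by 2 (mod 2^13) → 1111111101000 = 8168
0b1010111101111 = 1010111101111
→ OR → 1111111101111 = 8175

8175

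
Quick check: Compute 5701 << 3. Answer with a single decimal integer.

5701 = 0001011001000101
shift left by 3 → 1011001000101000 = 45608
(equivalently, 5701 × 2^3 = 5701 × 8)

45608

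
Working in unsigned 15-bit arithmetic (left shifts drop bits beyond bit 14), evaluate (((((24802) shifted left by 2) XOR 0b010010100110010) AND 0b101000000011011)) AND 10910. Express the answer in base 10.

26

24802 = 110000011100010
→ shifted left by 2 (mod 2^15) → 000001110001000 = 904
0b010010100110010 = 010010100110010
→ XOR → 010011010111010 = 9914
0b101000000011011 = 101000000011011
→ AND → 000000000011010 = 26
10910 = 010101010011110
→ AND → 000000000011010 = 26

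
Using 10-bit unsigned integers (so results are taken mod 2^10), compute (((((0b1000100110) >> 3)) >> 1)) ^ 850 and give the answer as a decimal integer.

0b1000100110 = 1000100110
→ >> 3 → 0001000100 = 68
→ >> 1 → 0000100010 = 34
850 = 1101010010
→ ^ → 1101110000 = 880

880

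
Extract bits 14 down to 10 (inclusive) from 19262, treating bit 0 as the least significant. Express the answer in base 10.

v = 100101100111110
Shift right by 10: 10010
Mask low 5 bits: 10010 = 18

18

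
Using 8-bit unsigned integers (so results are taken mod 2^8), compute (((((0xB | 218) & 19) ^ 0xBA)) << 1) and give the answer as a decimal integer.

82

0xB = 00001011
218 = 11011010
→ | → 11011011 = 219
19 = 00010011
→ & → 00010011 = 19
0xBA = 10111010
→ ^ → 10101001 = 169
→ << 1 (mod 2^8) → 01010010 = 82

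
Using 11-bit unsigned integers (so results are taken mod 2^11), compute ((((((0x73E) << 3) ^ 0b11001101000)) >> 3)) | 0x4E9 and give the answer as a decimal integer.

1275

0x73E = 11100111110
→ << 3 (mod 2^11) → 00111110000 = 496
0b11001101000 = 11001101000
→ ^ → 11110011000 = 1944
→ >> 3 → 00011110011 = 243
0x4E9 = 10011101001
→ | → 10011111011 = 1275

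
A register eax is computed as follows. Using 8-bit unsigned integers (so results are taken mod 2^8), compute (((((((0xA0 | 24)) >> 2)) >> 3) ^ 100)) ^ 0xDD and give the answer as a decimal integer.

188

0xA0 = 10100000
24 = 00011000
→ | → 10111000 = 184
→ >> 2 → 00101110 = 46
→ >> 3 → 00000101 = 5
100 = 01100100
→ ^ → 01100001 = 97
0xDD = 11011101
→ ^ → 10111100 = 188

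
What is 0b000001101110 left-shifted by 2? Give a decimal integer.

440

x = 001101110
shift left by 2 → 110111000 = 440
(equivalently, 110 × 2^2 = 110 × 4)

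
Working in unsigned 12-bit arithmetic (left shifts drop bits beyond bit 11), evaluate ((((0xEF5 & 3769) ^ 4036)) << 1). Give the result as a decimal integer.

0xEF5 = 111011110101
3769 = 111010111001
→ & → 111010110001 = 3761
4036 = 111111000100
→ ^ → 000101110101 = 373
→ << 1 (mod 2^12) → 001011101010 = 746

746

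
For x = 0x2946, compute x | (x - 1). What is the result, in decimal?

x = 10100101000110 = 10566
x - 1 = 10100101000101
OR    = 10100101000111 = 10567
(x | (x - 1) sets all bits below the lowest set bit.)

10567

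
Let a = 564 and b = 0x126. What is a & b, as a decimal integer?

36

564 = 1000110100
0x126 = 0100100110
AND → 0000100100 = 36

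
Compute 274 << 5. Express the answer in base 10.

8768

274 = 00000100010010
shift left by 5 → 10001001000000 = 8768
(equivalently, 274 × 2^5 = 274 × 32)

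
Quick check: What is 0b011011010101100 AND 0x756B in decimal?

a = 011011010101100
0x756B = 111010101101011
AND → 011010000101000 = 13352

13352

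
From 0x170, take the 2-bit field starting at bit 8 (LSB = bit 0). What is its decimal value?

1

v = 00101110000
Shift right by 8: 001
Mask low 2 bits: 01 = 1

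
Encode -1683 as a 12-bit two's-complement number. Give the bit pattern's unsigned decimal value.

2413

1683 in 12 bits: 011010010011
Invert: 100101101100
Add 1:  100101101101 = 2413
(Check: 2^12 - 1683 = 4096 - 1683 = 2413.)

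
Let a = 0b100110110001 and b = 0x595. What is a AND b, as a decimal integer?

a = 100110110001
0x595 = 010110010101
AND → 000110010001 = 401

401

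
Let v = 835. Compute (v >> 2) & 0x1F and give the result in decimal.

v = 1101000011
Shift right by 2: 11010000
Mask low 5 bits: 10000 = 16

16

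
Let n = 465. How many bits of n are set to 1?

465 = 111010001
Count the 1s: 1 + 1 + 1 + 1 + 1 = 5

5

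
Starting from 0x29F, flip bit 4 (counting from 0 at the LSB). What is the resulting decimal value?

x = 01010011111
bit 4 is currently 1; toggle it via x ^ (1 << 4) = x ^ 16
→ 01010001111 = 655

655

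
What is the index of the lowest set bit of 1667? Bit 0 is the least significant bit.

1667 = 11010000011
Trailing zeros: 0, so the lowest set bit is bit 0 (value 1).

0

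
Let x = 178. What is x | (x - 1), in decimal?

179

x = 10110010 = 178
x - 1 = 10110001
OR    = 10110011 = 179
(x | (x - 1) sets all bits below the lowest set bit.)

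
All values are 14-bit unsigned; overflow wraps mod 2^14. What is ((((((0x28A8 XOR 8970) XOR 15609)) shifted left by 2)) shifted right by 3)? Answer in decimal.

0x28A8 = 10100010101000
8970 = 10001100001010
→ XOR → 00101110100010 = 2978
15609 = 11110011111001
→ XOR → 11011101011011 = 14171
→ shifted left by 2 (mod 2^14) → 01110101101100 = 7532
→ shifted right by 3 → 00001110101101 = 941

941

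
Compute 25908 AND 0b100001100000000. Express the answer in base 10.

25908 = 110010100110100
b = 100001100000000
AND → 100000100000000 = 16640

16640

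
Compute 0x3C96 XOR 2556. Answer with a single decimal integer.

0x3C96 = 11110010010110
2556 = 00100111111100
XOR → 11010101101010 = 13674

13674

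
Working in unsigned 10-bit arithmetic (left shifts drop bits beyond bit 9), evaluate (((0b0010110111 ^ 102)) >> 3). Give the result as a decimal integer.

26

0b0010110111 = 0010110111
102 = 0001100110
→ ^ → 0011010001 = 209
→ >> 3 → 0000011010 = 26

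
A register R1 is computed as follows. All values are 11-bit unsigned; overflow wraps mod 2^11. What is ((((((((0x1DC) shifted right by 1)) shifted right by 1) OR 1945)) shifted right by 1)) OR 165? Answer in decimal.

0x1DC = 00111011100
→ shifted right by 1 → 00011101110 = 238
→ shifted right by 1 → 00001110111 = 119
1945 = 11110011001
→ OR → 11111111111 = 2047
→ shifted right by 1 → 01111111111 = 1023
165 = 00010100101
→ OR → 01111111111 = 1023

1023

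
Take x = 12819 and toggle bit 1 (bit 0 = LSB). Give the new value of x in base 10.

12817

x = 11001000010011
bit 1 is currently 1; toggle it via x ^ (1 << 1) = x ^ 2
→ 11001000010001 = 12817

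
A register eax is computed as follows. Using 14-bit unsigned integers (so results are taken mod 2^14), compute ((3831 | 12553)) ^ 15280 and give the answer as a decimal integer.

3831 = 00111011110111
12553 = 11000100001001
→ | → 11111111111111 = 16383
15280 = 11101110110000
→ ^ → 00010001001111 = 1103

1103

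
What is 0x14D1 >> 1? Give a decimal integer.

2664

0x14D1 = 1010011010001
shift right by 1 → 0101001101000 = 2664
(equivalently, floor(5329 / 2))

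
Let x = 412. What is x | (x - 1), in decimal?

415

x = 110011100 = 412
x - 1 = 110011011
OR    = 110011111 = 415
(x | (x - 1) sets all bits below the lowest set bit.)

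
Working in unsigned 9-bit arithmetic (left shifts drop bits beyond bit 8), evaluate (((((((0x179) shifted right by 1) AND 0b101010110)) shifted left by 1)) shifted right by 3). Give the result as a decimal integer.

0x179 = 101111001
→ shifted right by 1 → 010111100 = 188
0b101010110 = 101010110
→ AND → 000010100 = 20
→ shifted left by 1 (mod 2^9) → 000101000 = 40
→ shifted right by 3 → 000000101 = 5

5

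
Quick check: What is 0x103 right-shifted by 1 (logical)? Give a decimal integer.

129

0x103 = 100000011
shift right by 1 → 010000001 = 129
(equivalently, floor(259 / 2))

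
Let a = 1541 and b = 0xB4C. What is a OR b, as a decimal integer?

3917

1541 = 011000000101
0xB4C = 101101001100
 OR → 111101001101 = 3917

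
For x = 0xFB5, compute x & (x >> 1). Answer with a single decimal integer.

x = 111110110101 = 4021
x>>1 = 011111011010
AND  = 011110010000 = 1936
(x & (x >> 1) has a 1 wherever x has two consecutive 1 bits.)

1936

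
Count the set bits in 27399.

27399 = 110101100000111
Count the 1s: 1 + 1 + 1 + 1 + 1 + 1 + 1 + 1 = 8

8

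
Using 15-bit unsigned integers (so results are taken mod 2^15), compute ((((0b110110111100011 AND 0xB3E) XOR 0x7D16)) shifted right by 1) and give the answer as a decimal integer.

14874

0b110110111100011 = 110110111100011
0xB3E = 000101100111110
→ AND → 000100100100010 = 2338
0x7D16 = 111110100010110
→ XOR → 111010000110100 = 29748
→ shifted right by 1 → 011101000011010 = 14874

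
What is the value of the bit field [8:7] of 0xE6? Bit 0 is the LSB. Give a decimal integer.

v = 0011100110
Shift right by 7: 001
Mask low 2 bits: 01 = 1

1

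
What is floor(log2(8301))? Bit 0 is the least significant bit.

8301 = 10000001101101
The topmost 1 is at position 13 (since 2^13 = 8192 ≤ 8301 < 16384).

13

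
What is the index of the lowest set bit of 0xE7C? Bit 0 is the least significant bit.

0xE7C = 111001111100
Trailing zeros: 2, so the lowest set bit is bit 2 (value 4).

2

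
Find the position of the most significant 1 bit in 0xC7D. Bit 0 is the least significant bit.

11

0xC7D = 110001111101
The topmost 1 is at position 11 (since 2^11 = 2048 ≤ 3197 < 4096).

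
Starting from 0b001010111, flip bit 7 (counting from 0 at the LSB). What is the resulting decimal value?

x = 001010111
bit 7 is currently 0; toggle it via x ^ (1 << 7) = x ^ 128
→ 011010111 = 215

215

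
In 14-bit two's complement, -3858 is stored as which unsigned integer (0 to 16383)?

3858 in 14 bits: 00111100010010
Invert: 11000011101101
Add 1:  11000011101110 = 12526
(Check: 2^14 - 3858 = 16384 - 3858 = 12526.)

12526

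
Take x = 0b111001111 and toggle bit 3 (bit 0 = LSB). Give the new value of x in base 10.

x = 111001111
bit 3 is currently 1; toggle it via x ^ (1 << 3) = x ^ 8
→ 111000111 = 455

455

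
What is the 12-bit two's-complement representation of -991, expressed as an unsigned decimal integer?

991 in 12 bits: 001111011111
Invert: 110000100000
Add 1:  110000100001 = 3105
(Check: 2^12 - 991 = 4096 - 991 = 3105.)

3105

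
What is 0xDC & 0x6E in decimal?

0xDC = 11011100
0x6E = 01101110
AND → 01001100 = 76

76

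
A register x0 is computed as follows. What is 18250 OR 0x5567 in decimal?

22383

18250 = 100011101001010
0x5567 = 101010101100111
 OR → 101011101101111 = 22383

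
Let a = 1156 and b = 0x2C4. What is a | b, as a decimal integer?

1732

1156 = 10010000100
0x2C4 = 01011000100
 OR → 11011000100 = 1732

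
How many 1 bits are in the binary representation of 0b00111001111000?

n = 111001111000
Count the 1s: 1 + 1 + 1 + 1 + 1 + 1 + 1 = 7

7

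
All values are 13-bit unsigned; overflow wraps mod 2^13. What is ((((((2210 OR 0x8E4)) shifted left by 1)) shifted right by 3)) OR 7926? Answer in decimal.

2210 = 0100010100010
0x8E4 = 0100011100100
→ OR → 0100011100110 = 2278
→ shifted left by 1 (mod 2^13) → 1000111001100 = 4556
→ shifted right by 3 → 0001000111001 = 569
7926 = 1111011110110
→ OR → 1111011111111 = 7935

7935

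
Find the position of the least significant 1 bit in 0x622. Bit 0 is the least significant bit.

1

0x622 = 11000100010
Trailing zeros: 1, so the lowest set bit is bit 1 (value 2).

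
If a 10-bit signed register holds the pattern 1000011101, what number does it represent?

-483

pattern = 1000011101 (MSB is 1 ⇒ negative)
Invert: 0111100010, add 1 → 0111100011 = 483, so the value is -483.
(Equivalently: 541 - 2^10 = 541 - 1024 = -483.)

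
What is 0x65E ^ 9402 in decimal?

0x65E = 00011001011110
9402 = 10010010111010
XOR → 10001011100100 = 8932

8932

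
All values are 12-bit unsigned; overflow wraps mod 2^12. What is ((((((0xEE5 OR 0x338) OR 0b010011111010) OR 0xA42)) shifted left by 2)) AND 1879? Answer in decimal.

1876

0xEE5 = 111011100101
0x338 = 001100111000
→ OR → 111111111101 = 4093
0b010011111010 = 010011111010
→ OR → 111111111111 = 4095
0xA42 = 101001000010
→ OR → 111111111111 = 4095
→ shifted left by 2 (mod 2^12) → 111111111100 = 4092
1879 = 011101010111
→ AND → 011101010100 = 1876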